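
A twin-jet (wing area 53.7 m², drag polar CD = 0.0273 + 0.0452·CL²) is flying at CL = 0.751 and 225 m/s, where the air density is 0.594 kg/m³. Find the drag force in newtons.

CD = 0.0273 + 0.0452 × 0.751² = 0.05279
D = ½ρv²S·CD = ½ × 0.594 × 225² × 53.7 × 0.05279 = 42600 N

D = 42600 N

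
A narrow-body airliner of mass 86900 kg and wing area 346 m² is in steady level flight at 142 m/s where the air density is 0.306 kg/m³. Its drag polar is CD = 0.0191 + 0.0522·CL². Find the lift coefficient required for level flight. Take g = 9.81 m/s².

CL = 0.799

In steady level flight, lift balances weight: W = mg = 86900 × 9.81 = 8.5249×10^5 N.
Dynamic pressure q = 0.5 × 0.306 × 142² = 3085 Pa.
CL = W/(q·S) = 8.5249×10^5 / (3085 × 346) = 0.7986.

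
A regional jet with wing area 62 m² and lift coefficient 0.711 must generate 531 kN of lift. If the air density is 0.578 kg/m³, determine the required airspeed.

L = ½ρv²S·CL ⇒ v = √(2L/(ρ·S·CL))
v = √(2 × 5.31×10^5 / (0.578 × 62 × 0.711)) = √41680 = 204 m/s

v = 204 m/s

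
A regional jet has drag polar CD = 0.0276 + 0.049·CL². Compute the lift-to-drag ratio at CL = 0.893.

L/D = 13.4

CD = 0.0276 + 0.049 × 0.893² = 0.06668
L/D = CL/CD = 0.893 / 0.06668 = 13.4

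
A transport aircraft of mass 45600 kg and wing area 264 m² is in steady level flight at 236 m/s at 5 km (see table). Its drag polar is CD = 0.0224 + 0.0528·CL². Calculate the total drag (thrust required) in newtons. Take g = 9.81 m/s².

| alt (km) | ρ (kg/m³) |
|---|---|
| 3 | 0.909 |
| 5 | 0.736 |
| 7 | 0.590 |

D = 1.23×10^5 N

At 5 km, from the table: ρ = 0.736 kg/m³.
Weight W = mg = 45600 × 9.81 = 4.4734×10^5 N; in level flight L = W.
Dynamic pressure q = 0.5 × 0.736 × 236² = 20500 Pa.
CL = W/(q·S) = 4.4734×10^5 / (20500 × 264) = 0.08267.
CD = 0.0224 + 0.0528 × 0.08267² = 0.02276.
D = q·S·CD = 20500 × 264 × 0.02276 = 1.232×10^5 N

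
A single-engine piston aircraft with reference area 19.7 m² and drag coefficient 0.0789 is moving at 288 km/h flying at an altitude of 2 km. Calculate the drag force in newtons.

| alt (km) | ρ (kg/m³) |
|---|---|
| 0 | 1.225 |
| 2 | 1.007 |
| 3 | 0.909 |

D = 5010 N

At 2 km, from the table: ρ = 1.007 kg/m³.
Convert speed: v = 288 km/h ÷ 3.6 = 80 m/s.
D = ½ρv²S·CD = ½ × 1.007 × 80² × 19.7 × 0.0789 = 5010 N ≈ 5.01 kN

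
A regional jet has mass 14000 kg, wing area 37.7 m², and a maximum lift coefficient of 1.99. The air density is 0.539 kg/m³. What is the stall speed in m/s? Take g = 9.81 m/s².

Stall occurs when L = W at CL,max. W = mg = 14000 × 9.81 = 1.373×10^5 N.
V_stall = √(2W/(ρ·S·CL,max)) = √(2 × 1.373×10^5 / (0.539 × 37.7 × 1.99))
V_stall = √6793 = 82.4 m/s

V_stall = 82.4 m/s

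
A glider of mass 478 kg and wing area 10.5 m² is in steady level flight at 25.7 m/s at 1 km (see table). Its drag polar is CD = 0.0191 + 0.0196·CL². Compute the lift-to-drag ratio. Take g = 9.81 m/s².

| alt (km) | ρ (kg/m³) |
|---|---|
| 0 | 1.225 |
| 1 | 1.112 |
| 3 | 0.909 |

L/D = 25.3

At 1 km, from the table: ρ = 1.112 kg/m³.
Weight W = mg = 478 × 9.81 = 4689.2 N; in level flight L = W.
q = ½ρv² = ½ × 1.112 × 25.7² = 367.2 Pa.
Required CL = L/(qS) = 4689.2/(367.2·10.5) = 1.216.
CD = 0.0191 + 0.0196 × 1.216² = 0.04809.
L/D = CL/CD = 1.216 / 0.04809 = 25.3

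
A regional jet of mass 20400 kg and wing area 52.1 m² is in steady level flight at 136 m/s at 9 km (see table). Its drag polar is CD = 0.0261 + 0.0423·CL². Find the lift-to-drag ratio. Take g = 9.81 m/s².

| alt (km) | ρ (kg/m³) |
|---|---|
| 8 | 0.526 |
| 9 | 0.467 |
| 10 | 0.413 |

At 9 km, from the table: ρ = 0.467 kg/m³.
Weight W = mg = 20400 × 9.81 = 2.0012×10^5 N; in level flight L = W.
Dynamic pressure q = 0.5 × 0.467 × 136² = 4319 Pa.
Required CL = L/(qS) = 2.0012×10^5/(4319·52.1) = 0.8894.
CD = 0.0261 + 0.0423 × 0.8894² = 0.05956.
L/D = CL/CD = 0.8894 / 0.05956 = 14.9

L/D = 14.9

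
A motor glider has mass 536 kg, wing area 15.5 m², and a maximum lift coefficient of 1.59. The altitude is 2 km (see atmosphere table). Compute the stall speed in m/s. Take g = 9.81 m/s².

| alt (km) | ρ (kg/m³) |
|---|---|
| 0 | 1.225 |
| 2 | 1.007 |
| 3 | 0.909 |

At 2 km, from the table: ρ = 1.007 kg/m³.
Weight W = mg = 536 × 9.81 = 5258 N.
From L = ½ρV²S·CL,max = W: V_stall = √(2W/(ρSCL,max)) = √(2·5258/(1.007·15.5·1.59))
V_stall = √423.7 = 20.6 m/s

V_stall = 20.6 m/s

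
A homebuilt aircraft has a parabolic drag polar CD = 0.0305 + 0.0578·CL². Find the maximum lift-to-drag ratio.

(L/D)max = 11.9

For CD = CD0 + K·CL², (L/D)max occurs at CL* = √(CD0/K) and equals 1/(2√(K·CD0)).
(L/D)max = 1/(2√(0.0578 × 0.0305)) = 1/(2 × 0.04199) = 11.9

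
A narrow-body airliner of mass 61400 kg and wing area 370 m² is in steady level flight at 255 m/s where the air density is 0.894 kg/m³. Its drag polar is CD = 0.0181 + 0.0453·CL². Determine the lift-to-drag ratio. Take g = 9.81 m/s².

L/D = 3.07

In steady level flight, lift balances weight: W = mg = 61400 × 9.81 = 6.0233×10^5 N.
Dynamic pressure q = 0.5 × 0.894 × 255² = 29070 Pa.
CL = 2W/(ρv²S) = 2×6.0233×10^5/(0.894×255²×370) = 0.05601.
CD = 0.0181 + 0.0453 × 0.05601² = 0.01824.
L/D = CL/CD = 0.05601 / 0.01824 = 3.07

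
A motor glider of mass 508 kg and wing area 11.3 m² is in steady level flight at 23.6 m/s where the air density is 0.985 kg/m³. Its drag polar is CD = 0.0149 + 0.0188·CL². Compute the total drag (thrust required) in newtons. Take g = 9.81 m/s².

D = 197 N

Weight W = mg = 508 × 9.81 = 4983.5 N; in level flight L = W.
q = ½ρv² = ½ × 0.985 × 23.6² = 274.3 Pa.
Required CL = L/(qS) = 4983.5/(274.3·11.3) = 1.608.
CD = 0.0149 + 0.0188 × 1.608² = 0.0635.
D = q·S·CD = 274.3 × 11.3 × 0.0635 = 196.8 N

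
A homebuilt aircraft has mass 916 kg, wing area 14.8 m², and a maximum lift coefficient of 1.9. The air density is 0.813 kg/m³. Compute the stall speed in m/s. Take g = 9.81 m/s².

V_stall = 28 m/s

Stall occurs when L = W at CL,max. W = mg = 916 × 9.81 = 8986 N.
V_stall = √(2W/(ρ·S·CL,max)) = √(2 × 8986 / (0.813 × 14.8 × 1.9))
V_stall = √786.1 = 28 m/s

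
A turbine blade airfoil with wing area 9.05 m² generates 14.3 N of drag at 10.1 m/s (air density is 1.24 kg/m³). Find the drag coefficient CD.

CD = 0.025

From D = ½ρv²S·CD, rearranging gives CD = 2D/(ρv²S).
CD = 2 × 14.3 / (1.24 × 10.1² × 9.05) = 0.025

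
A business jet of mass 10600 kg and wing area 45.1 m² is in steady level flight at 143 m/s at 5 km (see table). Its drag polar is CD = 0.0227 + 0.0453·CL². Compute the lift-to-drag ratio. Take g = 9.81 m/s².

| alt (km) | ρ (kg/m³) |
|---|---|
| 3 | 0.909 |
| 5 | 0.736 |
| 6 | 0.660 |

L/D = 11.4

At 5 km, from the table: ρ = 0.736 kg/m³.
Weight W = mg = 10600 × 9.81 = 1.0399×10^5 N; in level flight L = W.
q = ½ρv² = ½ × 0.736 × 143² = 7525 Pa.
Required CL = L/(qS) = 1.0399×10^5/(7525·45.1) = 0.3064.
CD = 0.0227 + 0.0453 × 0.3064² = 0.02695.
L/D = CL/CD = 0.3064 / 0.02695 = 11.4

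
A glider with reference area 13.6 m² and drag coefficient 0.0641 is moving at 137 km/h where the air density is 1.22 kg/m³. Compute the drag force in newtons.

D = 770 N

Convert speed: v = 137 km/h ÷ 3.6 = 38.06 m/s.
Dynamic pressure q = ½ρv² = ½ × 1.22 × 38.06² = 883.4 Pa.
D = q·S·CD = 883.4 × 13.6 × 0.0641 = 770 N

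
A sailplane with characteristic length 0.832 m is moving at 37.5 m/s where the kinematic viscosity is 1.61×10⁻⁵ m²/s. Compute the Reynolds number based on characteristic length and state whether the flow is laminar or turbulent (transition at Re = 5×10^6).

Re = 1.94×10^6 (laminar)

Re = v·c/ν = 37.5 × 0.832 / (1.61×10⁻⁵) = 1.94×10^6
Since 1.94×10^6 < 5×10^6, the flow is laminar.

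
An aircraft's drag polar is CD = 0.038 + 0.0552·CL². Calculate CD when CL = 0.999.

CD = 0.038 + 0.0552 × 0.999² = 0.038 + 0.05509 = 0.0931

CD = 0.0931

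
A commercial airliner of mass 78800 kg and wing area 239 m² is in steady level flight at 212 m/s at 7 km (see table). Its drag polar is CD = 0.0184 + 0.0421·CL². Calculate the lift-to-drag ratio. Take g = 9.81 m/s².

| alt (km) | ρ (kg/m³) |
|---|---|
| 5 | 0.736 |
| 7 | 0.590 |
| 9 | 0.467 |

L/D = 11.7

At 7 km, from the table: ρ = 0.590 kg/m³.
Level flight ⇒ L = W = m·g = 78800 × 9.81 = 7.7303×10^5 N.
q = ½ρv² = ½ × 0.59 × 212² = 13260 Pa.
CL = W/(q·S) = 7.7303×10^5 / (13260 × 239) = 0.244.
CD = 0.0184 + 0.0421 × 0.244² = 0.02091.
L/D = CL/CD = 0.244 / 0.02091 = 11.7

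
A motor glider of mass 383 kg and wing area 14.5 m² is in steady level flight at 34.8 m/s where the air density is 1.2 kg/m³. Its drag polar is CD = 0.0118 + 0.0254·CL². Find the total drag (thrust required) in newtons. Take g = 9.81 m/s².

D = 158 N

In steady level flight, lift balances weight: W = mg = 383 × 9.81 = 3757.2 N.
q = ½ρv² = ½ × 1.2 × 34.8² = 726.6 Pa.
Required CL = L/(qS) = 3757.2/(726.6·14.5) = 0.3566.
CD = 0.0118 + 0.0254 × 0.3566² = 0.01503.
D = q·S·CD = 726.6 × 14.5 × 0.01503 = 158.4 N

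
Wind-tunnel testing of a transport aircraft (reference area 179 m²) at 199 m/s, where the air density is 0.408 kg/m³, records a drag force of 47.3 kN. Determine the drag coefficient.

From D = ½ρv²S·CD, rearranging gives CD = 2D/(ρv²S).
CD = 2 × 47300 / (0.408 × 199² × 179) = 0.0327

CD = 0.0327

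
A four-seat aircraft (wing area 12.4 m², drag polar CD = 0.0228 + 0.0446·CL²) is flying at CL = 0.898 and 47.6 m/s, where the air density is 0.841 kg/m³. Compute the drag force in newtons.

D = 694 N

CD = 0.0228 + 0.0446 × 0.898² = 0.05877
D = ½ρv²S·CD = ½ × 0.841 × 47.6² × 12.4 × 0.05877 = 694 N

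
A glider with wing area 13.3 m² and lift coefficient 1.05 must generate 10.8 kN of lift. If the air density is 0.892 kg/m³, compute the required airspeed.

L = ½ρv²S·CL ⇒ v = √(2L/(ρ·S·CL))
v = √(2 × 10800 / (0.892 × 13.3 × 1.05)) = √1734 = 41.6 m/s

v = 41.6 m/s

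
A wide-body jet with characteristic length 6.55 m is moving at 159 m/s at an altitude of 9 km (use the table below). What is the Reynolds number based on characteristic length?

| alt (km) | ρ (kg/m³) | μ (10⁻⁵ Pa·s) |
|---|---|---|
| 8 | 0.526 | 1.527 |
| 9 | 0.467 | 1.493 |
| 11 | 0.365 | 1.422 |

At 9 km, from the table: ρ = 0.467 kg/m³, μ = 1.493×10⁻⁵ Pa·s.
Re = ρ·v·c/μ = 0.467 × 159 × 6.55 / (1.493×10⁻⁵) = 3.26×10^7

Re = 3.26×10^7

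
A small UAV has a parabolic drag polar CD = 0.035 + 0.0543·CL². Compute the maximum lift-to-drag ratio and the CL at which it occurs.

(L/D)max = 11.5, at CL = 0.803

For CD = CD0 + K·CL², (L/D)max occurs at CL* = √(CD0/K) and equals 1/(2√(K·CD0)).
(L/D)max = 1/(2√(0.0543 × 0.035)) = 1/(2 × 0.04359) = 11.5
CL* = √(0.035/0.0543) = 0.803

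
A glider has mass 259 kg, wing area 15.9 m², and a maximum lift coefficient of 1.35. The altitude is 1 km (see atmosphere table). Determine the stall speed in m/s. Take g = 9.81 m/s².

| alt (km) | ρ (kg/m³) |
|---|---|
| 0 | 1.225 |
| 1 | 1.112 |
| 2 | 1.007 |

At 1 km, from the table: ρ = 1.112 kg/m³.
Weight W = mg = 259 × 9.81 = 2541 N.
V_stall = √(2W/(ρ·S·CL,max)) = √(2 × 2541 / (1.112 × 15.9 × 1.35))
V_stall = √212.9 = 14.6 m/s

V_stall = 14.6 m/s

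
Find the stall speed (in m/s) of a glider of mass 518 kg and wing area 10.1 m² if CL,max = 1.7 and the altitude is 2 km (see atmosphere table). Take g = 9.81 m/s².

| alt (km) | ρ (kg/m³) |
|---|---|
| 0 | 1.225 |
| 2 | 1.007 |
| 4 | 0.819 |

At 2 km, from the table: ρ = 1.007 kg/m³.
Weight W = mg = 518 × 9.81 = 5082 N.
From L = ½ρV²S·CL,max = W: V_stall = √(2W/(ρSCL,max)) = √(2·5082/(1.007·10.1·1.7))
V_stall = √587.8 = 24.2 m/s

V_stall = 24.2 m/s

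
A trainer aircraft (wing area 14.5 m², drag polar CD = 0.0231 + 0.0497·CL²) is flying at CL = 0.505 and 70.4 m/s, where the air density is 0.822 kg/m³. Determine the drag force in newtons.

CD = 0.0231 + 0.0497 × 0.505² = 0.03577
D = ½ρv²S·CD = ½ × 0.822 × 70.4² × 14.5 × 0.03577 = 1060 N

D = 1060 N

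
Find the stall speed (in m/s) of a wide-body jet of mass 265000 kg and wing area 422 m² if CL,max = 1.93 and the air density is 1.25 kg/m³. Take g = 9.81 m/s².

V_stall = 71.5 m/s

At stall, lift equals weight: L = W = m·g = 265000 × 9.81 = 2.6×10^6 N.
From L = ½ρV²S·CL,max = W: V_stall = √(2W/(ρSCL,max)) = √(2·2.6×10^6/(1.25·422·1.93))
V_stall = √5107 = 71.5 m/s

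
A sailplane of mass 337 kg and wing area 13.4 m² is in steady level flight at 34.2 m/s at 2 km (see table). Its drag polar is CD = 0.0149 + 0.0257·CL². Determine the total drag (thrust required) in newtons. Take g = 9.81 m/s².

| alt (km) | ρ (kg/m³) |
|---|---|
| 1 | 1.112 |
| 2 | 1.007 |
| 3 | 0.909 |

At 2 km, from the table: ρ = 1.007 kg/m³.
Level flight ⇒ L = W = m·g = 337 × 9.81 = 3306 N.
Dynamic pressure q = 0.5 × 1.007 × 34.2² = 588.9 Pa.
CL = 2W/(ρv²S) = 2×3306/(1.007×34.2²×13.4) = 0.4189.
CD = 0.0149 + 0.0257 × 0.4189² = 0.01941.
D = q·S·CD = 588.9 × 13.4 × 0.01941 = 153.2 N

D = 153 N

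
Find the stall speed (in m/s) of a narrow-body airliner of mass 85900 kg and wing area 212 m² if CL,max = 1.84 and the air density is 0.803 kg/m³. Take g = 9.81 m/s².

Stall occurs when L = W at CL,max. W = mg = 85900 × 9.81 = 8.427×10^5 N.
V_stall = √(2W/(ρ·S·CL,max)) = √(2 × 8.427×10^5 / (0.803 × 212 × 1.84))
V_stall = √5381 = 73.4 m/s

V_stall = 73.4 m/s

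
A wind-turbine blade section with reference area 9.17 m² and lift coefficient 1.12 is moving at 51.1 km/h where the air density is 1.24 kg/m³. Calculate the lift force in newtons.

L = 1280 N

Convert speed: v = 51.1 km/h ÷ 3.6 = 14.19 m/s.
L = ½ρv²S·CL = ½ × 1.24 × 14.19² × 9.17 × 1.12 = 1280 N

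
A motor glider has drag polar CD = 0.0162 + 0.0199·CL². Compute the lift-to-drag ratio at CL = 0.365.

CD = 0.0162 + 0.0199 × 0.365² = 0.01885
L/D = CL/CD = 0.365 / 0.01885 = 19.4

L/D = 19.4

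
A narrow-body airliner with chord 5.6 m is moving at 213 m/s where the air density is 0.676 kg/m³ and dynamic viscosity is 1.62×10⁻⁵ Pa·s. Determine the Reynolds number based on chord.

Re = ρ·v·c/μ = 0.676 × 213 × 5.6 / (1.62×10⁻⁵) = 4.98×10^7

Re = 4.98×10^7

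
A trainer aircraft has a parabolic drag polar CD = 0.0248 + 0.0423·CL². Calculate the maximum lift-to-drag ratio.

For CD = CD0 + K·CL², (L/D)max occurs at CL* = √(CD0/K) and equals 1/(2√(K·CD0)).
(L/D)max = 1/(2√(0.0423 × 0.0248)) = 1/(2 × 0.03239) = 15.4

(L/D)max = 15.4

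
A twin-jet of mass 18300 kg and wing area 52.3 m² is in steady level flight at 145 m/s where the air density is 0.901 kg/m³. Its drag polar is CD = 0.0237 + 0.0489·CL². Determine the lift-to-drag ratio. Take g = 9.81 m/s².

L/D = 12

Weight W = mg = 18300 × 9.81 = 1.7952×10^5 N; in level flight L = W.
q = ½ρv² = ½ × 0.901 × 145² = 9472 Pa.
CL = W/(q·S) = 1.7952×10^5 / (9472 × 52.3) = 0.3624.
CD = 0.0237 + 0.0489 × 0.3624² = 0.03012.
L/D = CL/CD = 0.3624 / 0.03012 = 12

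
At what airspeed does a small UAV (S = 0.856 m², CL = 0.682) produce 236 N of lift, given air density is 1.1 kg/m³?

v = 27.1 m/s

L = ½ρv²S·CL ⇒ v = √(2L/(ρ·S·CL))
v = √(2 × 236 / (1.1 × 0.856 × 0.682)) = √735 = 27.1 m/s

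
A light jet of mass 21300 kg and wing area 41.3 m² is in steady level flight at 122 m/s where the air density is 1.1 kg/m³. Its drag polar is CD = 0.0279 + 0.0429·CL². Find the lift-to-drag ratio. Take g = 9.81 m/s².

In steady level flight, lift balances weight: W = mg = 21300 × 9.81 = 2.0895×10^5 N.
Dynamic pressure q = 0.5 × 1.1 × 122² = 8186 Pa.
Required CL = L/(qS) = 2.0895×10^5/(8186·41.3) = 0.618.
CD = 0.0279 + 0.0429 × 0.618² = 0.04429.
L/D = CL/CD = 0.618 / 0.04429 = 14

L/D = 14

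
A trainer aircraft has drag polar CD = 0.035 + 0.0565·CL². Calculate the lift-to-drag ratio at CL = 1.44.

L/D = 9.46

CD = 0.035 + 0.0565 × 1.44² = 0.1522
L/D = CL/CD = 1.44 / 0.1522 = 9.46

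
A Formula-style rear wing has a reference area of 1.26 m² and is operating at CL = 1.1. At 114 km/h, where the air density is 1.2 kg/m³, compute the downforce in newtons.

Convert speed: v = 114 km/h ÷ 3.6 = 31.67 m/s.
Dynamic pressure q = ½ρv² = ½ × 1.2 × 31.67² = 601.7 Pa.
L = q·S·CL = 601.7 × 1.26 × 1.1 = 834 N

L = 834 N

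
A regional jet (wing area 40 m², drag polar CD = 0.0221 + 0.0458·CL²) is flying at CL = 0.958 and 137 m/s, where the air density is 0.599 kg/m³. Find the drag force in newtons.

D = 14400 N

CD = 0.0221 + 0.0458 × 0.958² = 0.06413
D = ½ρv²S·CD = ½ × 0.599 × 137² × 40 × 0.06413 = 14400 N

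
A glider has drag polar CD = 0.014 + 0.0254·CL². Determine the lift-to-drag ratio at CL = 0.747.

L/D = 26.5

CD = 0.014 + 0.0254 × 0.747² = 0.02817
L/D = CL/CD = 0.747 / 0.02817 = 26.5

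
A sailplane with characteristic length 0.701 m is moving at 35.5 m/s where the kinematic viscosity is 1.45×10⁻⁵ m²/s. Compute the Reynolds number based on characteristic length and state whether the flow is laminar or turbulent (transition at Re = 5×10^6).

Re = v·c/ν = 35.5 × 0.701 / (1.45×10⁻⁵) = 1.72×10^6
Since 1.72×10^6 < 5×10^6, the flow is laminar.

Re = 1.72×10^6 (laminar)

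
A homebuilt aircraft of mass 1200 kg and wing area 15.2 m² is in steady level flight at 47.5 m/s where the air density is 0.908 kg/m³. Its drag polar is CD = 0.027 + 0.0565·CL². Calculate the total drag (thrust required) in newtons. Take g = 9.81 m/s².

D = 923 N

Weight W = mg = 1200 × 9.81 = 11772 N; in level flight L = W.
Dynamic pressure q = 0.5 × 0.908 × 47.5² = 1024 Pa.
CL = W/(q·S) = 11772 / (1024 × 15.2) = 0.7561.
CD = 0.027 + 0.0565 × 0.7561² = 0.0593.
D = q·S·CD = 1024 × 15.2 × 0.0593 = 923.3 N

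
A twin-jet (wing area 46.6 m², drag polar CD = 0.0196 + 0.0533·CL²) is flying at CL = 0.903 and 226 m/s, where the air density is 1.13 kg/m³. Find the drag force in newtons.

CD = 0.0196 + 0.0533 × 0.903² = 0.06306
D = ½ρv²S·CD = ½ × 1.13 × 226² × 46.6 × 0.06306 = 84800 N

D = 84800 N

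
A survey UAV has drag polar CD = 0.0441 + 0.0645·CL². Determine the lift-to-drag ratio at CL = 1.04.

L/D = 9.13

CD = 0.0441 + 0.0645 × 1.04² = 0.1139
L/D = CL/CD = 1.04 / 0.1139 = 9.13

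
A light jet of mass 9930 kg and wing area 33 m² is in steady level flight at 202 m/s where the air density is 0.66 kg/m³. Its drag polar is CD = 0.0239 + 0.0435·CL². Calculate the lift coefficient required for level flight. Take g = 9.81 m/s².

CL = 0.219

Weight W = mg = 9930 × 9.81 = 97413 N; in level flight L = W.
Dynamic pressure q = 0.5 × 0.66 × 202² = 13470 Pa.
CL = 2W/(ρv²S) = 2×97413/(0.66×202²×33) = 0.2192.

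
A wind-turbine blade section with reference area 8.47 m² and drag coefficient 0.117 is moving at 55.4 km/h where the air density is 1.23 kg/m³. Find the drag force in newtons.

Convert speed: v = 55.4 km/h ÷ 3.6 = 15.39 m/s.
Dynamic pressure q = ½ρv² = ½ × 1.23 × 15.39² = 145.6 Pa.
D = q·S·CD = 145.6 × 8.47 × 0.117 = 144 N

D = 144 N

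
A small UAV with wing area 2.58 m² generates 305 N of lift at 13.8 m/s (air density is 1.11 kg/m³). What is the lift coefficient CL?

From L = ½ρv²S·CL, rearranging gives CL = 2L/(ρv²S).
CL = 2 × 305 / (1.11 × 13.8² × 2.58) = 1.12

CL = 1.12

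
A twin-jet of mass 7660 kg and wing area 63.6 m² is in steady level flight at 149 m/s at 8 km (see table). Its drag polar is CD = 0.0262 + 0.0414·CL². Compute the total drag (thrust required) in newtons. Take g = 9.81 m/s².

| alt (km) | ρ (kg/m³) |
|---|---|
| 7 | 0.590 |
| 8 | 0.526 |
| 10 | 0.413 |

At 8 km, from the table: ρ = 0.526 kg/m³.
In steady level flight, lift balances weight: W = mg = 7660 × 9.81 = 75145 N.
q = ½ρv² = ½ × 0.526 × 149² = 5839 Pa.
CL = W/(q·S) = 75145 / (5839 × 63.6) = 0.2024.
CD = 0.0262 + 0.0414 × 0.2024² = 0.0279.
D = q·S·CD = 5839 × 63.6 × 0.0279 = 10360 N

D = 10400 N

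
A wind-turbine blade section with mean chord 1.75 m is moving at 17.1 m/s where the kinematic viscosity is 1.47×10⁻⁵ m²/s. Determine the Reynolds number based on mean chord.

Re = v·c/ν = 17.1 × 1.75 / (1.47×10⁻⁵) = 2.04×10^6

Re = 2.04×10^6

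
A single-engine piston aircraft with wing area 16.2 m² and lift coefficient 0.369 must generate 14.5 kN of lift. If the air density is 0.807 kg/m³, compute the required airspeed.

v = 77.5 m/s

L = ½ρv²S·CL ⇒ v = √(2L/(ρ·S·CL))
v = √(2 × 14500 / (0.807 × 16.2 × 0.369)) = √6012 = 77.5 m/s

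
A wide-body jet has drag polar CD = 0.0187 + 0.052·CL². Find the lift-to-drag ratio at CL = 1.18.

CD = 0.0187 + 0.052 × 1.18² = 0.0911
L/D = CL/CD = 1.18 / 0.0911 = 13

L/D = 13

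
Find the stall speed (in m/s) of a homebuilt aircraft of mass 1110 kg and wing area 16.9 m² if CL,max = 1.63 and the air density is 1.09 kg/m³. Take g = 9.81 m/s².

Weight W = mg = 1110 × 9.81 = 10890 N.
From L = ½ρV²S·CL,max = W: V_stall = √(2W/(ρSCL,max)) = √(2·10890/(1.09·16.9·1.63))
V_stall = √725.3 = 26.9 m/s

V_stall = 26.9 m/s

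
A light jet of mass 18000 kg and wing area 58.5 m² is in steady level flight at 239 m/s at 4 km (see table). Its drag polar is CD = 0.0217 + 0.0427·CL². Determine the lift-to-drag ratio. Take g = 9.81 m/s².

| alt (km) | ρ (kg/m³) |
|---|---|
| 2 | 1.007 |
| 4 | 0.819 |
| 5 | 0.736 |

At 4 km, from the table: ρ = 0.819 kg/m³.
Level flight ⇒ L = W = m·g = 18000 × 9.81 = 1.7658×10^5 N.
Dynamic pressure q = 0.5 × 0.819 × 239² = 23390 Pa.
Required CL = L/(qS) = 1.7658×10^5/(23390·58.5) = 0.129.
CD = 0.0217 + 0.0427 × 0.129² = 0.02241.
L/D = CL/CD = 0.129 / 0.02241 = 5.76

L/D = 5.76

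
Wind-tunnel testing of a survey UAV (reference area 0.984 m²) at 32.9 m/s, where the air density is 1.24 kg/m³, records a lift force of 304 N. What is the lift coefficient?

CL = 0.46

From L = ½ρv²S·CL, rearranging gives CL = 2L/(ρv²S).
CL = 2 × 304 / (1.24 × 32.9² × 0.984) = 0.46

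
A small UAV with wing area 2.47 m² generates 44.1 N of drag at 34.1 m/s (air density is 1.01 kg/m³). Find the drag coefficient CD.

From D = ½ρv²S·CD, rearranging gives CD = 2D/(ρv²S).
CD = 2 × 44.1 / (1.01 × 34.1² × 2.47) = 0.0304

CD = 0.0304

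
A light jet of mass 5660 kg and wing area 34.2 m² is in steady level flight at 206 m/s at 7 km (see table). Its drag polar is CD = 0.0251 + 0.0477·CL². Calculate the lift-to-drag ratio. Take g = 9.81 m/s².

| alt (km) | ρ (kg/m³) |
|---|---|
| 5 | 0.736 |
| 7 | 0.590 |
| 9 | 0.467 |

L/D = 5.01

At 7 km, from the table: ρ = 0.590 kg/m³.
In steady level flight, lift balances weight: W = mg = 5660 × 9.81 = 55525 N.
Dynamic pressure q = 0.5 × 0.59 × 206² = 12520 Pa.
CL = W/(q·S) = 55525 / (12520 × 34.2) = 0.1297.
CD = 0.0251 + 0.0477 × 0.1297² = 0.0259.
L/D = CL/CD = 0.1297 / 0.0259 = 5.01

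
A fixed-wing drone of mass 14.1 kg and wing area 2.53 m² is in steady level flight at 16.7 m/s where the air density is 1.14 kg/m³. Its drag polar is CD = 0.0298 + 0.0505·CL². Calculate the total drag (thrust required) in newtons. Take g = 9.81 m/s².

D = 14.4 N

Weight W = mg = 14.1 × 9.81 = 138.32 N; in level flight L = W.
Dynamic pressure q = 0.5 × 1.14 × 16.7² = 159 Pa.
CL = W/(q·S) = 138.32 / (159 × 2.53) = 0.3439.
CD = 0.0298 + 0.0505 × 0.3439² = 0.03577.
D = q·S·CD = 159 × 2.53 × 0.03577 = 14.39 N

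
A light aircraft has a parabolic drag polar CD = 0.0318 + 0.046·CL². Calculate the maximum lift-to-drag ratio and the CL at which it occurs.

For CD = CD0 + K·CL², (L/D)max occurs at CL* = √(CD0/K) and equals 1/(2√(K·CD0)).
(L/D)max = 1/(2√(0.046 × 0.0318)) = 1/(2 × 0.03825) = 13.1
CL* = √(0.0318/0.046) = 0.831

(L/D)max = 13.1, at CL = 0.831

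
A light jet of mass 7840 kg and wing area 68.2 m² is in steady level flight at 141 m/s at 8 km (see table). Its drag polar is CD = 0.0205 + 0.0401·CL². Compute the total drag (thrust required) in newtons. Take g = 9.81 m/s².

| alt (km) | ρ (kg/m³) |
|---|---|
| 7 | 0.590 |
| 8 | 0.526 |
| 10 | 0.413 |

At 8 km, from the table: ρ = 0.526 kg/m³.
Level flight ⇒ L = W = m·g = 7840 × 9.81 = 76910 N.
Dynamic pressure q = 0.5 × 0.526 × 141² = 5229 Pa.
CL = W/(q·S) = 76910 / (5229 × 68.2) = 0.2157.
CD = 0.0205 + 0.0401 × 0.2157² = 0.02237.
D = q·S·CD = 5229 × 68.2 × 0.02237 = 7975 N

D = 7980 N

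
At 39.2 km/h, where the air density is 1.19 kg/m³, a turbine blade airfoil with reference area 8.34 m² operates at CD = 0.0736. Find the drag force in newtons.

Convert speed: v = 39.2 km/h ÷ 3.6 = 10.89 m/s.
D = ½ρv²S·CD = ½ × 1.19 × 10.89² × 8.34 × 0.0736 = 43.3 N

D = 43.3 N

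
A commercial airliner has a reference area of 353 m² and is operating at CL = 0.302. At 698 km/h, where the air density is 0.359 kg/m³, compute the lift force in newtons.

Convert speed: v = 698 km/h ÷ 3.6 = 193.9 m/s.
Dynamic pressure q = ½ρv² = ½ × 0.359 × 193.9² = 6748 Pa.
L = q·S·CL = 6748 × 353 × 0.302 = 7.19×10^5 N ≈ 719 kN

L = 7.19×10^5 N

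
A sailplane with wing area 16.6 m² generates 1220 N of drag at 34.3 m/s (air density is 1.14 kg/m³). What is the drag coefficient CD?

CD = 0.11

From D = ½ρv²S·CD, rearranging gives CD = 2D/(ρv²S).
CD = 2 × 1220 / (1.14 × 34.3² × 16.6) = 0.11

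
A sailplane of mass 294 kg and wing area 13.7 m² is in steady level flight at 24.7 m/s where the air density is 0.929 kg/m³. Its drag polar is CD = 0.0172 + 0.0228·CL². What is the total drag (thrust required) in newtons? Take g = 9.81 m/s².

Level flight ⇒ L = W = m·g = 294 × 9.81 = 2884.1 N.
Dynamic pressure q = 0.5 × 0.929 × 24.7² = 283.4 Pa.
CL = 2W/(ρv²S) = 2×2884.1/(0.929×24.7²×13.7) = 0.7429.
CD = 0.0172 + 0.0228 × 0.7429² = 0.02978.
D = q·S·CD = 283.4 × 13.7 × 0.02978 = 115.6 N

D = 116 N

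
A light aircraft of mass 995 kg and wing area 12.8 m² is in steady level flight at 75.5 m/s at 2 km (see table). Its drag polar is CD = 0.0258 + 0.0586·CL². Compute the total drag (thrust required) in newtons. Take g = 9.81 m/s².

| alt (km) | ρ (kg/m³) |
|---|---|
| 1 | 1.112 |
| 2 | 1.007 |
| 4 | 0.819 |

D = 1100 N

At 2 km, from the table: ρ = 1.007 kg/m³.
Weight W = mg = 995 × 9.81 = 9761 N; in level flight L = W.
q = ½ρv² = ½ × 1.007 × 75.5² = 2870 Pa.
CL = W/(q·S) = 9761 / (2870 × 12.8) = 0.2657.
CD = 0.0258 + 0.0586 × 0.2657² = 0.02994.
D = q·S·CD = 2870 × 12.8 × 0.02994 = 1100 N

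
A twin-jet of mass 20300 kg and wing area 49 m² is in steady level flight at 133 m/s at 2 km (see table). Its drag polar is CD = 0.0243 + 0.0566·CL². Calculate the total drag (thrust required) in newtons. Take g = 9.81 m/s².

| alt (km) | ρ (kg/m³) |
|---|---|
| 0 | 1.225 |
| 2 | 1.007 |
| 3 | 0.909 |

At 2 km, from the table: ρ = 1.007 kg/m³.
In steady level flight, lift balances weight: W = mg = 20300 × 9.81 = 1.9914×10^5 N.
Dynamic pressure q = 0.5 × 1.007 × 133² = 8906 Pa.
Required CL = L/(qS) = 1.9914×10^5/(8906·49) = 0.4563.
CD = 0.0243 + 0.0566 × 0.4563² = 0.03609.
D = q·S·CD = 8906 × 49 × 0.03609 = 15750 N

D = 15700 N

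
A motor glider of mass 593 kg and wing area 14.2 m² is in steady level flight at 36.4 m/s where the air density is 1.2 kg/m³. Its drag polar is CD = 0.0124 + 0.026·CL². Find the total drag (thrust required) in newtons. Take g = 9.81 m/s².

D = 218 N

In steady level flight, lift balances weight: W = mg = 593 × 9.81 = 5817.3 N.
Dynamic pressure q = 0.5 × 1.2 × 36.4² = 795 Pa.
CL = 2W/(ρv²S) = 2×5817.3/(1.2×36.4²×14.2) = 0.5153.
CD = 0.0124 + 0.026 × 0.5153² = 0.0193.
D = q·S·CD = 795 × 14.2 × 0.0193 = 217.9 N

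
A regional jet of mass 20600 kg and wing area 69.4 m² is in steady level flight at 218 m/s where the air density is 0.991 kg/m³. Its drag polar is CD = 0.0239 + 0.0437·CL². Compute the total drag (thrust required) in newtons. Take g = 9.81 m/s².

D = 40200 N

In steady level flight, lift balances weight: W = mg = 20600 × 9.81 = 2.0209×10^5 N.
q = ½ρv² = ½ × 0.991 × 218² = 23550 Pa.
CL = W/(q·S) = 2.0209×10^5 / (23550 × 69.4) = 0.1237.
CD = 0.0239 + 0.0437 × 0.1237² = 0.02457.
D = q·S·CD = 23550 × 69.4 × 0.02457 = 40150 N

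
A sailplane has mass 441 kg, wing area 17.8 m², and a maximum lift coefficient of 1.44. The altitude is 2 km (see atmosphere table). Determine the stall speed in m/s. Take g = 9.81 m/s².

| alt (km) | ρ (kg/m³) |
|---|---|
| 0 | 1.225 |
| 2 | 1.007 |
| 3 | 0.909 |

V_stall = 18.3 m/s

At 2 km, from the table: ρ = 1.007 kg/m³.
At stall, lift equals weight: L = W = m·g = 441 × 9.81 = 4326 N.
V_stall = √(2W/(ρ·S·CL,max)) = √(2 × 4326 / (1.007 × 17.8 × 1.44))
V_stall = √335.2 = 18.3 m/s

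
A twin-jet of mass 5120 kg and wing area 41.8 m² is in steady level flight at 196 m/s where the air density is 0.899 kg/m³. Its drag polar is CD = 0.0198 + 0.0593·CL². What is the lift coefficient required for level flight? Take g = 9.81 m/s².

CL = 0.0696

Weight W = mg = 5120 × 9.81 = 50227 N; in level flight L = W.
Dynamic pressure q = 0.5 × 0.899 × 196² = 17270 Pa.
CL = W/(q·S) = 50227 / (17270 × 41.8) = 0.06959.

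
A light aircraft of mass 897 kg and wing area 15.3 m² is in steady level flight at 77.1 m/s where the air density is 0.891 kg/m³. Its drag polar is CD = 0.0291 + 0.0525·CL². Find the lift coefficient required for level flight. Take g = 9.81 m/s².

Weight W = mg = 897 × 9.81 = 8799.6 N; in level flight L = W.
Dynamic pressure q = 0.5 × 0.891 × 77.1² = 2648 Pa.
CL = 2W/(ρv²S) = 2×8799.6/(0.891×77.1²×15.3) = 0.2172.

CL = 0.217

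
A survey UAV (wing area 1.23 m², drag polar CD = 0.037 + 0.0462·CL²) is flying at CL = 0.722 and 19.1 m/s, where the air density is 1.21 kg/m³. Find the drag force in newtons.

CD = 0.037 + 0.0462 × 0.722² = 0.06108
D = ½ρv²S·CD = ½ × 1.21 × 19.1² × 1.23 × 0.06108 = 16.6 N

D = 16.6 N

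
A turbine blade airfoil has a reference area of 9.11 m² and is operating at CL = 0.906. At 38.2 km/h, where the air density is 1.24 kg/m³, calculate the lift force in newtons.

Convert speed: v = 38.2 km/h ÷ 3.6 = 10.61 m/s.
L = ½ρv²S·CL = ½ × 1.24 × 10.61² × 9.11 × 0.906 = 576 N

L = 576 N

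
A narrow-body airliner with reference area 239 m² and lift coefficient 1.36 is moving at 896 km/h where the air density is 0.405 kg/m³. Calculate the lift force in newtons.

L = 4.08×10^6 N

Convert speed: v = 896 km/h ÷ 3.6 = 248.9 m/s.
Dynamic pressure q = ½ρv² = ½ × 0.405 × 248.9² = 12540 Pa.
L = q·S·CL = 12540 × 239 × 1.36 = 4.08×10^6 N ≈ 4080 kN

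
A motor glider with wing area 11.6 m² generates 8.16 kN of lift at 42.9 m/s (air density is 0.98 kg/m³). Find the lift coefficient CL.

From L = ½ρv²S·CL, rearranging gives CL = 2L/(ρv²S).
CL = 2 × 8160 / (0.98 × 42.9² × 11.6) = 0.78

CL = 0.78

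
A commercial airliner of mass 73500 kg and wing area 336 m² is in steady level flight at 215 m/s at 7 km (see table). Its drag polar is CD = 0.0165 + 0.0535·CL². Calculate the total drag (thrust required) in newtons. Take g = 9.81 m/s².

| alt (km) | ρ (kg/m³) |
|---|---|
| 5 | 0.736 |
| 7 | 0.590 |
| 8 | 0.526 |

At 7 km, from the table: ρ = 0.590 kg/m³.
Weight W = mg = 73500 × 9.81 = 7.2104×10^5 N; in level flight L = W.
Dynamic pressure q = 0.5 × 0.59 × 215² = 13640 Pa.
Required CL = L/(qS) = 7.2104×10^5/(13640·336) = 0.1574.
CD = 0.0165 + 0.0535 × 0.1574² = 0.01782.
D = q·S·CD = 13640 × 336 × 0.01782 = 81670 N

D = 81700 N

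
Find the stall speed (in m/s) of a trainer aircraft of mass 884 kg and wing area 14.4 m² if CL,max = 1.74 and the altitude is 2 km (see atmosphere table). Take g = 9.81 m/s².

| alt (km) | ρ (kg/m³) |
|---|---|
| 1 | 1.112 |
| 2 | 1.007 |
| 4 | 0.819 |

V_stall = 26.2 m/s

At 2 km, from the table: ρ = 1.007 kg/m³.
At stall, lift equals weight: L = W = m·g = 884 × 9.81 = 8672 N.
From L = ½ρV²S·CL,max = W: V_stall = √(2W/(ρSCL,max)) = √(2·8672/(1.007·14.4·1.74))
V_stall = √687.4 = 26.2 m/s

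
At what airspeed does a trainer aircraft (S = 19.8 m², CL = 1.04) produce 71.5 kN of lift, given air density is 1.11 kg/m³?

L = ½ρv²S·CL ⇒ v = √(2L/(ρ·S·CL))
v = √(2 × 71500 / (1.11 × 19.8 × 1.04)) = √6256 = 79.1 m/s

v = 79.1 m/s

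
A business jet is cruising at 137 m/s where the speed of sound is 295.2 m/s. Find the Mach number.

M = v/a = 137 / 295.2 = 0.464

M = 0.464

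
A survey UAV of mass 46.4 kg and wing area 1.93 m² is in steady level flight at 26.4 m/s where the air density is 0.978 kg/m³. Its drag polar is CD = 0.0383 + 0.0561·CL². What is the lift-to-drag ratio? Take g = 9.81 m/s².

Level flight ⇒ L = W = m·g = 46.4 × 9.81 = 455.18 N.
Dynamic pressure q = 0.5 × 0.978 × 26.4² = 340.8 Pa.
CL = 2W/(ρv²S) = 2×455.18/(0.978×26.4²×1.93) = 0.692.
CD = 0.0383 + 0.0561 × 0.692² = 0.06517.
L/D = CL/CD = 0.692 / 0.06517 = 10.6

L/D = 10.6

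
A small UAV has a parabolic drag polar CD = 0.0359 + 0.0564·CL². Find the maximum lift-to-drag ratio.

(L/D)max = 11.1

For CD = CD0 + K·CL², (L/D)max occurs at CL* = √(CD0/K) and equals 1/(2√(K·CD0)).
(L/D)max = 1/(2√(0.0564 × 0.0359)) = 1/(2 × 0.045) = 11.1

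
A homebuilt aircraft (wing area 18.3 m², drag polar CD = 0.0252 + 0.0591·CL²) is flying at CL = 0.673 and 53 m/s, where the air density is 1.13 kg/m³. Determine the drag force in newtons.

D = 1510 N

CD = 0.0252 + 0.0591 × 0.673² = 0.05197
D = ½ρv²S·CD = ½ × 1.13 × 53² × 18.3 × 0.05197 = 1510 N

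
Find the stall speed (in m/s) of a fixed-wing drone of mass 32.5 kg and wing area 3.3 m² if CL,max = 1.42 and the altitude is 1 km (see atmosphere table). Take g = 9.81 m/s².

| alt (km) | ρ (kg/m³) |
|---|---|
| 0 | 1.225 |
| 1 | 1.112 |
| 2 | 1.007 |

V_stall = 11.1 m/s

At 1 km, from the table: ρ = 1.112 kg/m³.
At stall, lift equals weight: L = W = m·g = 32.5 × 9.81 = 318.8 N.
From L = ½ρV²S·CL,max = W: V_stall = √(2W/(ρSCL,max)) = √(2·318.8/(1.112·3.3·1.42))
V_stall = √122.4 = 11.1 m/s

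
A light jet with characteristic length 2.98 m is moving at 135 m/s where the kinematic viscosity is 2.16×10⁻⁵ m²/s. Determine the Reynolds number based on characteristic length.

Re = v·c/ν = 135 × 2.98 / (2.16×10⁻⁵) = 1.86×10^7

Re = 1.86×10^7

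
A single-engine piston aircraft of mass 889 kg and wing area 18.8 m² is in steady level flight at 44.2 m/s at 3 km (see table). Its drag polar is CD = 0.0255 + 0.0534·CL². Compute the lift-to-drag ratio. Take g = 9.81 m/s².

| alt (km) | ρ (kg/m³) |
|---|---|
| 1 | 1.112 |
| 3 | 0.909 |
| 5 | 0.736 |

L/D = 13

At 3 km, from the table: ρ = 0.909 kg/m³.
Level flight ⇒ L = W = m·g = 889 × 9.81 = 8721.1 N.
Dynamic pressure q = 0.5 × 0.909 × 44.2² = 887.9 Pa.
Required CL = L/(qS) = 8721.1/(887.9·18.8) = 0.5224.
CD = 0.0255 + 0.0534 × 0.5224² = 0.04008.
L/D = CL/CD = 0.5224 / 0.04008 = 13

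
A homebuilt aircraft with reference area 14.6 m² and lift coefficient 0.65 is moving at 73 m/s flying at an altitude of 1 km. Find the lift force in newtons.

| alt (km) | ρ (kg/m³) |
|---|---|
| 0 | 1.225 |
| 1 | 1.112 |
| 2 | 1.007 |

L = 28100 N

At 1 km, from the table: ρ = 1.112 kg/m³.
Dynamic pressure q = ½ρv² = ½ × 1.112 × 73² = 2963 Pa.
L = q·S·CL = 2963 × 14.6 × 0.65 = 28100 N ≈ 28.1 kN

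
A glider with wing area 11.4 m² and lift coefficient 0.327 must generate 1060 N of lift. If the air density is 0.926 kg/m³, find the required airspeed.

L = ½ρv²S·CL ⇒ v = √(2L/(ρ·S·CL))
v = √(2 × 1060 / (0.926 × 11.4 × 0.327)) = √614.1 = 24.8 m/s

v = 24.8 m/s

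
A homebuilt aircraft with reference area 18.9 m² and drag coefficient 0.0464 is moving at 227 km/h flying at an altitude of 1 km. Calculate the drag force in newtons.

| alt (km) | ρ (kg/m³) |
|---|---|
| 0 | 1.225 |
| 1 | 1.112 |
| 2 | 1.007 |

D = 1940 N

At 1 km, from the table: ρ = 1.112 kg/m³.
Convert speed: v = 227 km/h ÷ 3.6 = 63.06 m/s.
D = ½ρv²S·CD = ½ × 1.112 × 63.06² × 18.9 × 0.0464 = 1940 N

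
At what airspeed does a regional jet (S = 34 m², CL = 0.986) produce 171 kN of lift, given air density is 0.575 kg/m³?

v = 133 m/s

L = ½ρv²S·CL ⇒ v = √(2L/(ρ·S·CL))
v = √(2 × 1.71×10^5 / (0.575 × 34 × 0.986)) = √17740 = 133 m/s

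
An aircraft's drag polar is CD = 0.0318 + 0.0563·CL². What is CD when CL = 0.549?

CD = 0.0488

CD = 0.0318 + 0.0563 × 0.549² = 0.0318 + 0.01697 = 0.0488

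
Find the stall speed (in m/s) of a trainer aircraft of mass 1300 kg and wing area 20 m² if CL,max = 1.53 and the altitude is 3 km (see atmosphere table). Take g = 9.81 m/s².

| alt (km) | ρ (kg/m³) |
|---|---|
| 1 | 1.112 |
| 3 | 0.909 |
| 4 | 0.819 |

At 3 km, from the table: ρ = 0.909 kg/m³.
Stall occurs when L = W at CL,max. W = mg = 1300 × 9.81 = 12750 N.
From L = ½ρV²S·CL,max = W: V_stall = √(2W/(ρSCL,max)) = √(2·12750/(0.909·20·1.53))
V_stall = √917 = 30.3 m/s

V_stall = 30.3 m/s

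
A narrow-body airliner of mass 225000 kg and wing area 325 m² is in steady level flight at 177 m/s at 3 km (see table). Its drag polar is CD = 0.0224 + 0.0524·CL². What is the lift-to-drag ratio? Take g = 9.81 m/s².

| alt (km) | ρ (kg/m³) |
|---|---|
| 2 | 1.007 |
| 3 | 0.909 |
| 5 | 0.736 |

At 3 km, from the table: ρ = 0.909 kg/m³.
Weight W = mg = 225000 × 9.81 = 2.2072×10^6 N; in level flight L = W.
Dynamic pressure q = 0.5 × 0.909 × 177² = 14240 Pa.
CL = 2W/(ρv²S) = 2×2.2072×10^6/(0.909×177²×325) = 0.477.
CD = 0.0224 + 0.0524 × 0.477² = 0.03432.
L/D = CL/CD = 0.477 / 0.03432 = 13.9

L/D = 13.9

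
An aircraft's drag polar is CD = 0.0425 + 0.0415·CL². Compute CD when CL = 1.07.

CD = 0.09

CD = 0.0425 + 0.0415 × 1.07² = 0.0425 + 0.04751 = 0.09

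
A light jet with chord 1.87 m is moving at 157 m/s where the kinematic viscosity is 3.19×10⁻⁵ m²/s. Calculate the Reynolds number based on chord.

Re = 9.2×10^6

Re = v·c/ν = 157 × 1.87 / (3.19×10⁻⁵) = 9.2×10^6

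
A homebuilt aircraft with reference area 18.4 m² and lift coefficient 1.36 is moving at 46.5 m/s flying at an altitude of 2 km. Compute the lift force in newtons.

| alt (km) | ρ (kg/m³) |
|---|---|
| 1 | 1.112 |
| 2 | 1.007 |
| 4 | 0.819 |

At 2 km, from the table: ρ = 1.007 kg/m³.
Dynamic pressure q = ½ρv² = ½ × 1.007 × 46.5² = 1089 Pa.
L = q·S·CL = 1089 × 18.4 × 1.36 = 27200 N ≈ 27.2 kN

L = 27200 N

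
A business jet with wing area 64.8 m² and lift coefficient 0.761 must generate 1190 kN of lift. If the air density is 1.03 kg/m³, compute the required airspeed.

L = ½ρv²S·CL ⇒ v = √(2L/(ρ·S·CL))
v = √(2 × 1.19×10^6 / (1.03 × 64.8 × 0.761)) = √46860 = 216 m/s

v = 216 m/s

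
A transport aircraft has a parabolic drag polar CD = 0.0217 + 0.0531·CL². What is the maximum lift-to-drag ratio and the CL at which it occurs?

(L/D)max = 14.7, at CL = 0.639

For CD = CD0 + K·CL², (L/D)max occurs at CL* = √(CD0/K) and equals 1/(2√(K·CD0)).
(L/D)max = 1/(2√(0.0531 × 0.0217)) = 1/(2 × 0.03395) = 14.7
CL* = √(0.0217/0.0531) = 0.639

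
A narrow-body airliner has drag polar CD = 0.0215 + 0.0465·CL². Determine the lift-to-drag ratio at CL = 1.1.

CD = 0.0215 + 0.0465 × 1.1² = 0.07777
L/D = CL/CD = 1.1 / 0.07777 = 14.1

L/D = 14.1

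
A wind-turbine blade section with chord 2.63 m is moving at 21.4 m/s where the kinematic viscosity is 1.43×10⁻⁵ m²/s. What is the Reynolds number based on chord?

Re = 3.94×10^6

Re = v·c/ν = 21.4 × 2.63 / (1.43×10⁻⁵) = 3.94×10^6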